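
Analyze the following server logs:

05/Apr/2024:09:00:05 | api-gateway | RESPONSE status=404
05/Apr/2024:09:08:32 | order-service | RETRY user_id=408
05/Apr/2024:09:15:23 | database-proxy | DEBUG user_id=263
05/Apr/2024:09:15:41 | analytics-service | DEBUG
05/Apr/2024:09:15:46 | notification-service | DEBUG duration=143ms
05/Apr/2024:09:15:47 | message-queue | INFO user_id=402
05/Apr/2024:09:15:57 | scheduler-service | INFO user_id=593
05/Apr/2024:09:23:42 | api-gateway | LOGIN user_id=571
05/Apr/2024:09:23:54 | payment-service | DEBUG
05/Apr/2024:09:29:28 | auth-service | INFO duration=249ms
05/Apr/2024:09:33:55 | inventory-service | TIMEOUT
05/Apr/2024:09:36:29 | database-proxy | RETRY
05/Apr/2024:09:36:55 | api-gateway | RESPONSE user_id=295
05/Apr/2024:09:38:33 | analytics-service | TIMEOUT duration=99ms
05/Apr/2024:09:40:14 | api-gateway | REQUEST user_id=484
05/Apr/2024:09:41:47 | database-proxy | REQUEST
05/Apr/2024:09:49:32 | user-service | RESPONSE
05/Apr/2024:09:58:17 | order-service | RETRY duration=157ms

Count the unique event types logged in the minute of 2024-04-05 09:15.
2

To count unique event types:

1. Filter events in the minute starting at 2024-04-05 09:15
2. Extract event types from matching entries
3. Count unique types: 2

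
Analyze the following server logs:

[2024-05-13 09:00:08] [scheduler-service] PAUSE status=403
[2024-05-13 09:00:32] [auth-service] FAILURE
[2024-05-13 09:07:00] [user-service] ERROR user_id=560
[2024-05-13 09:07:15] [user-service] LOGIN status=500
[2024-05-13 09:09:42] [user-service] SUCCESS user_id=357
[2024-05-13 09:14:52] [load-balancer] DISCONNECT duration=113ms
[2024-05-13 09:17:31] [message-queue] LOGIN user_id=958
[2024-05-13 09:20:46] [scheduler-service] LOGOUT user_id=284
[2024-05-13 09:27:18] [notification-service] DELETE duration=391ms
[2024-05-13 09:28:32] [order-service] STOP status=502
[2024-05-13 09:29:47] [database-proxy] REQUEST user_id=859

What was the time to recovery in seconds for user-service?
162

To calculate recovery time:

1. Find ERROR event for user-service: 2024-05-13 09:07:00
2. Find next SUCCESS event for user-service: 2024-05-13 09:09:42
3. Recovery time: 2024-05-13 09:09:42 - 2024-05-13 09:07:00 = 162 seconds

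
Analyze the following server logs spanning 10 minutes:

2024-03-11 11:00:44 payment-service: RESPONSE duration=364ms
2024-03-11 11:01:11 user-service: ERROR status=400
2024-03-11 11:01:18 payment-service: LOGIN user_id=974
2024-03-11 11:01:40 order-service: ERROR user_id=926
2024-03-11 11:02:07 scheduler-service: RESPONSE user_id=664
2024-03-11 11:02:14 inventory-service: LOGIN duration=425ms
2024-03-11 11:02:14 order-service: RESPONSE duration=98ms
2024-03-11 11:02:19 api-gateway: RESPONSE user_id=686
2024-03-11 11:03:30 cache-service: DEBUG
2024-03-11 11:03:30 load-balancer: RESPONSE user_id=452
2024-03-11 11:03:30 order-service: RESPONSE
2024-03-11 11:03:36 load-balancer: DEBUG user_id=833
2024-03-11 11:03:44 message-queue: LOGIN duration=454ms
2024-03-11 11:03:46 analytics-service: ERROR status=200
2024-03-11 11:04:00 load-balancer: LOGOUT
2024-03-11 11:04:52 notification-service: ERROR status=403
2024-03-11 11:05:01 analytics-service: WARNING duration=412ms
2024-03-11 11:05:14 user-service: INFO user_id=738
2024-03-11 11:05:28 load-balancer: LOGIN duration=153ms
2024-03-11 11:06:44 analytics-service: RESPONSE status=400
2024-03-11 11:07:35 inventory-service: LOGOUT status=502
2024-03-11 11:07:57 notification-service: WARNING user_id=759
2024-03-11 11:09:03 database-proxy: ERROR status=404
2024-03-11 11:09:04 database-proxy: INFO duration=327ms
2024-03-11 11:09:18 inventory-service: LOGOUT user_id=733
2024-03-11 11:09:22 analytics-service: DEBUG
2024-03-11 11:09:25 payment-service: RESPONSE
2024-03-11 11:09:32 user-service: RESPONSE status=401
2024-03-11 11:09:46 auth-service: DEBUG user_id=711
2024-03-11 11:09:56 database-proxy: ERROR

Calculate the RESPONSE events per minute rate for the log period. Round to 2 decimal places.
0.9

To calculate the rate:

1. Count total RESPONSE events: 9
2. Total time period: 10 minutes
3. Rate = 9 / 10 = 0.9 events per minute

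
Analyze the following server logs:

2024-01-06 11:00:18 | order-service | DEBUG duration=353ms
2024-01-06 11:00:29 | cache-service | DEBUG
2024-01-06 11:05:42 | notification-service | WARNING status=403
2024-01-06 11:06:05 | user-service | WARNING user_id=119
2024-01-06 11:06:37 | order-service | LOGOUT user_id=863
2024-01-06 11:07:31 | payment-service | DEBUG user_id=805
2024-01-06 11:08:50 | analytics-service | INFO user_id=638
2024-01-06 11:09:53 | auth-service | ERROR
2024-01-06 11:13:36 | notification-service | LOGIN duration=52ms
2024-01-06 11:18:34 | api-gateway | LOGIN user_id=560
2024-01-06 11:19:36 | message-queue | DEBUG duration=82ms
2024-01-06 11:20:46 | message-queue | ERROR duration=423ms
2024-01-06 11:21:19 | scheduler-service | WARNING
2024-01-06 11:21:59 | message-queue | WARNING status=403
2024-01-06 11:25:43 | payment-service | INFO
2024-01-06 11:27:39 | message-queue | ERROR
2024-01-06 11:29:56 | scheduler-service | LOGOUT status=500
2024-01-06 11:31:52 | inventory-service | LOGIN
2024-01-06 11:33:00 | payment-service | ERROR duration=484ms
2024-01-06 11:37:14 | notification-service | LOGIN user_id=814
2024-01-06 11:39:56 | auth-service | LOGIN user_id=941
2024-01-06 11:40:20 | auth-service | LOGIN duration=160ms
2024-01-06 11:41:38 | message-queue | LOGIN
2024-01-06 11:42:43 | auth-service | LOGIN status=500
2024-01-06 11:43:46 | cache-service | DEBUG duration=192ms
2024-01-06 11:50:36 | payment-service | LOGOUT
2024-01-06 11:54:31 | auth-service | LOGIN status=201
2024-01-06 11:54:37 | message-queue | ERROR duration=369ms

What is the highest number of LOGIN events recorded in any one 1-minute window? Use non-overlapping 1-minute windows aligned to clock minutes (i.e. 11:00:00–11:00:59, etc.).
1

To find the burst window:

1. Divide the log period into non-overlapping 1-minute windows starting at 11:00
2. Count LOGIN events in each window
3. Find the window with maximum count
4. Maximum events in a window: 1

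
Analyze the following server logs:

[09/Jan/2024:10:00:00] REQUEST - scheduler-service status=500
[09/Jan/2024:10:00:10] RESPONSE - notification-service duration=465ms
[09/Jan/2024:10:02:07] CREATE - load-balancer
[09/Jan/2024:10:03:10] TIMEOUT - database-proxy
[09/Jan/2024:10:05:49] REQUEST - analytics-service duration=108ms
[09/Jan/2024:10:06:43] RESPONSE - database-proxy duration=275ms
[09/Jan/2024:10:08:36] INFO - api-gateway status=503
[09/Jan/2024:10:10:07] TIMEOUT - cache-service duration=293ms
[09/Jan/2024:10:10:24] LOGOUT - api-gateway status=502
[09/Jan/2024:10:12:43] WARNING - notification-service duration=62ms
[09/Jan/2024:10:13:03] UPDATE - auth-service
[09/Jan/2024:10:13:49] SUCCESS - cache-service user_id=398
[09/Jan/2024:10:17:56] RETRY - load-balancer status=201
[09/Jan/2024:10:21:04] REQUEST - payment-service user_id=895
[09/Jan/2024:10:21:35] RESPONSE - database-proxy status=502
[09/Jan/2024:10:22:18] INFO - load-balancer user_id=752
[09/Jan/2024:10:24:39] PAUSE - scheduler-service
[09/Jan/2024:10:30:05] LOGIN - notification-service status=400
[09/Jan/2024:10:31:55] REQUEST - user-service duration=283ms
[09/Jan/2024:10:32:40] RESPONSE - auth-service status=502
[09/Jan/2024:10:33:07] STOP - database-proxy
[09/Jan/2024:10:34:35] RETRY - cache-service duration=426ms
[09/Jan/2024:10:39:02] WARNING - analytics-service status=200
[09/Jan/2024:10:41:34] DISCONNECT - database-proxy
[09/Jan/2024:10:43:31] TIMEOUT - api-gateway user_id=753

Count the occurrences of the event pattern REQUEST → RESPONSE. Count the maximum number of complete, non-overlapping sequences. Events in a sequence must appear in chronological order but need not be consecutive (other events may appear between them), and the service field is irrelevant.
4

To count sequences:

1. Look for pattern: REQUEST → RESPONSE
2. Greedily scan the log in chronological order, matching each sequence element in turn (ignoring service)
3. Each time the full pattern completes, increment the count and restart matching from the next event
4. Complete non-overlapping sequences found: 4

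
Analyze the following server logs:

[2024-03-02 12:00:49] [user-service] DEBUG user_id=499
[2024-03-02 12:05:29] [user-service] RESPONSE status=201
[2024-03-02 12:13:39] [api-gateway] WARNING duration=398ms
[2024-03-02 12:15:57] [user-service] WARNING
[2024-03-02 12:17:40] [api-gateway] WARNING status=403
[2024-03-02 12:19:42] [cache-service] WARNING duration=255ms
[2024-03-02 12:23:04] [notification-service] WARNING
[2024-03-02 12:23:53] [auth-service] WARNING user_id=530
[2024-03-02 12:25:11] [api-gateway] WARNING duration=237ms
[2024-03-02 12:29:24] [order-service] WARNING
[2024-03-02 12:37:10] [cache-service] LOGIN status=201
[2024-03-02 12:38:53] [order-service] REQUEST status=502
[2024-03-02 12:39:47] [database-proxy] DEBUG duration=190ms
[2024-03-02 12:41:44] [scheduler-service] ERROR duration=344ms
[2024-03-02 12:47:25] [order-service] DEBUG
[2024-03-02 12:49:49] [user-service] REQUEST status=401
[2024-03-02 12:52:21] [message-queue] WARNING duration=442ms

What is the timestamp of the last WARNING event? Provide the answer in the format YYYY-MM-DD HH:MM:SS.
2024-03-02 12:52:21

To find the last event:

1. Filter for all WARNING events
2. Sort by timestamp
3. Select the last one
4. Timestamp: 2024-03-02 12:52:21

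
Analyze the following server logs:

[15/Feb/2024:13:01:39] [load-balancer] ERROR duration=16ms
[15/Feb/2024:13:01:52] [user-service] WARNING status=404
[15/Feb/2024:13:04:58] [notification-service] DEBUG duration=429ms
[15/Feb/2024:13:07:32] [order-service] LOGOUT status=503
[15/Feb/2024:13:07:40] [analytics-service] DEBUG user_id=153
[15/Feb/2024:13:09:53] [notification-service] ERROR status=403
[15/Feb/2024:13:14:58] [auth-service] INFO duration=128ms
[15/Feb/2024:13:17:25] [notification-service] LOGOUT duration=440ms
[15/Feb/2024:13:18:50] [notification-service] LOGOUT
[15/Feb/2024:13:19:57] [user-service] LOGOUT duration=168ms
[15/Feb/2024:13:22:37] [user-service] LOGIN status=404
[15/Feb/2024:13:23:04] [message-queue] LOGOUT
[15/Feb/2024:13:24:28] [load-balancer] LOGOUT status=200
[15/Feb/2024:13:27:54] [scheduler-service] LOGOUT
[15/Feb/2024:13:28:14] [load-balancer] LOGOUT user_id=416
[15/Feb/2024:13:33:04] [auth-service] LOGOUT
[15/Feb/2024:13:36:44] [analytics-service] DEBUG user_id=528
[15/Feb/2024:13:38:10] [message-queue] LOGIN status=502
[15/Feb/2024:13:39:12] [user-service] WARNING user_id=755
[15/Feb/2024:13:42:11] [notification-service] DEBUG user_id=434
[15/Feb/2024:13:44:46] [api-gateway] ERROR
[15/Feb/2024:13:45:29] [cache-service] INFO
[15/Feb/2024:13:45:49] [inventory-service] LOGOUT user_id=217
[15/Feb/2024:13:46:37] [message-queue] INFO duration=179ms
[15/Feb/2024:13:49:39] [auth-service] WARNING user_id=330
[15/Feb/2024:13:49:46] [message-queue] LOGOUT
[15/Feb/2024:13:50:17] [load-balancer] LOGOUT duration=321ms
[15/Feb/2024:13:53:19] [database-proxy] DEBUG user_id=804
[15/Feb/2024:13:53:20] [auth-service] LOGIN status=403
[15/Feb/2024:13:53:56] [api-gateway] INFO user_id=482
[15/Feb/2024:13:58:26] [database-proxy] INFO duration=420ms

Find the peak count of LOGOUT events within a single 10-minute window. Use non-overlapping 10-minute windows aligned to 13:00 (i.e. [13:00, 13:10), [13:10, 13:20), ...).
4

To find the burst window:

1. Divide the log period into non-overlapping 10-minute windows starting at 13:00
2. Count LOGOUT events in each window
3. Find the window with maximum count
4. Maximum events in a window: 4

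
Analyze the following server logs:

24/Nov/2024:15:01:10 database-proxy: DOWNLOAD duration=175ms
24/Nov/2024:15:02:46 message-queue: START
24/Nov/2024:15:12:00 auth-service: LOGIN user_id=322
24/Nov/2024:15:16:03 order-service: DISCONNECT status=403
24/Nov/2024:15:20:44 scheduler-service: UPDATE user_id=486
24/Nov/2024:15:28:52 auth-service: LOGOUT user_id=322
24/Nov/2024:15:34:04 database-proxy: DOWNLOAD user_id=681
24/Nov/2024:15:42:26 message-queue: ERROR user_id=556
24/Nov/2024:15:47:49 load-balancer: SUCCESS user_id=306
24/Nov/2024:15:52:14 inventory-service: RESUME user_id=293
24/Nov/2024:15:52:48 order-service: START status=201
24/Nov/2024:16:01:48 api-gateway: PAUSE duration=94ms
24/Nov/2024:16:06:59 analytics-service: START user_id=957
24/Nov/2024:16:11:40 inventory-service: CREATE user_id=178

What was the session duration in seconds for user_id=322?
1012

To calculate session duration:

1. Find LOGIN event for user_id=322: 24/Nov/2024:15:12:00
2. Find LOGOUT event for user_id=322: 24/Nov/2024:15:28:52
3. Session duration: 24/Nov/2024:15:28:52 - 24/Nov/2024:15:12:00 = 1012 seconds (16 minutes)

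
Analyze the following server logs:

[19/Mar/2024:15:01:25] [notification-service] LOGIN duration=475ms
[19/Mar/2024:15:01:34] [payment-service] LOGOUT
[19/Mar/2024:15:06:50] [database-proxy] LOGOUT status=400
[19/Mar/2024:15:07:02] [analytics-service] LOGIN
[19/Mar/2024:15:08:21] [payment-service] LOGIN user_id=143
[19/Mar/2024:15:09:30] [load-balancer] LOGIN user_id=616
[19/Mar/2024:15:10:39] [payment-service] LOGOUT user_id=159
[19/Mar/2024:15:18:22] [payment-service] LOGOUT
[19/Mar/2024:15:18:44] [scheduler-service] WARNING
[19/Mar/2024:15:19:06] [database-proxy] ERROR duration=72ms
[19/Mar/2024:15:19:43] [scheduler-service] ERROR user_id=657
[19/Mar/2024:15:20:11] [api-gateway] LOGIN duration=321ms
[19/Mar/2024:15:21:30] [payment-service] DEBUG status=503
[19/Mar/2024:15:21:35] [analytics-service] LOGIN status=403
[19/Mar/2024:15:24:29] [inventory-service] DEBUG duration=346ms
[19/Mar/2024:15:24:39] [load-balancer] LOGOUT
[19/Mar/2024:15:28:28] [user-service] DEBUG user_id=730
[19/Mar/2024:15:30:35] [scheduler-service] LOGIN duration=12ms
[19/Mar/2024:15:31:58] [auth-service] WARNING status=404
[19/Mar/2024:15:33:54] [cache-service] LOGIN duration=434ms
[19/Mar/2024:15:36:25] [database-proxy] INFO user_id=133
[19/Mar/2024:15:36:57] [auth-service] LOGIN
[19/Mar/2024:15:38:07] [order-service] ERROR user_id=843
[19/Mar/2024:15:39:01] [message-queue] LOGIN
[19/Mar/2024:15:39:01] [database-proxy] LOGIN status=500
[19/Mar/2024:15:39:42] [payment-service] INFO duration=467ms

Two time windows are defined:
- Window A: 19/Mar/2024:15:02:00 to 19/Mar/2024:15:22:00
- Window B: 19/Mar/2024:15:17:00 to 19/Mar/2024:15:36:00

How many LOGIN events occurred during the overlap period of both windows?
2

To find overlap events:

1. Window A: 19/Mar/2024:15:02:00 to 19/Mar/2024:15:22:00
2. Window B: 19/Mar/2024:15:17:00 to 19/Mar/2024:15:36:00
3. Overlap period: 19/Mar/2024:15:17:00 to 19/Mar/2024:15:22:00
4. Count LOGIN events in overlap: 2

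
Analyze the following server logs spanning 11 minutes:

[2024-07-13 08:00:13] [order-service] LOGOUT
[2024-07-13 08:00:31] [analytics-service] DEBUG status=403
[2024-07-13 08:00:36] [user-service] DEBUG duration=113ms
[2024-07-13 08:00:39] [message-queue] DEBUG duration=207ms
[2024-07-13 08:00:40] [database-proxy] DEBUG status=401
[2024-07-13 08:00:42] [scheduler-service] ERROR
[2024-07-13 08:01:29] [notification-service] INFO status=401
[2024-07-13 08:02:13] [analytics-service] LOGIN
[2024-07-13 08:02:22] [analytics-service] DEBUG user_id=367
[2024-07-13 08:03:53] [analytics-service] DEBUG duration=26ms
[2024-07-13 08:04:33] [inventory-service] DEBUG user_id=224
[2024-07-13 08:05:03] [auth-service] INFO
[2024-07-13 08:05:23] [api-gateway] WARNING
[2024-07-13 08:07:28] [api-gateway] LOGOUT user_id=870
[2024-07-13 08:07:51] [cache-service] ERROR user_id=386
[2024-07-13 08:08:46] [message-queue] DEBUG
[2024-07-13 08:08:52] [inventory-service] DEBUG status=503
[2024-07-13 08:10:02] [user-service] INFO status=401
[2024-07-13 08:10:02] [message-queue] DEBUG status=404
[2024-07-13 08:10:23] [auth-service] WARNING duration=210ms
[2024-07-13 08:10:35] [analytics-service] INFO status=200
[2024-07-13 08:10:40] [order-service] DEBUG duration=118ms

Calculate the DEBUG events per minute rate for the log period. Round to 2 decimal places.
1.0

To calculate the rate:

1. Count total DEBUG events: 11
2. Total time period: 11 minutes
3. Rate = 11 / 11 = 1.0 events per minute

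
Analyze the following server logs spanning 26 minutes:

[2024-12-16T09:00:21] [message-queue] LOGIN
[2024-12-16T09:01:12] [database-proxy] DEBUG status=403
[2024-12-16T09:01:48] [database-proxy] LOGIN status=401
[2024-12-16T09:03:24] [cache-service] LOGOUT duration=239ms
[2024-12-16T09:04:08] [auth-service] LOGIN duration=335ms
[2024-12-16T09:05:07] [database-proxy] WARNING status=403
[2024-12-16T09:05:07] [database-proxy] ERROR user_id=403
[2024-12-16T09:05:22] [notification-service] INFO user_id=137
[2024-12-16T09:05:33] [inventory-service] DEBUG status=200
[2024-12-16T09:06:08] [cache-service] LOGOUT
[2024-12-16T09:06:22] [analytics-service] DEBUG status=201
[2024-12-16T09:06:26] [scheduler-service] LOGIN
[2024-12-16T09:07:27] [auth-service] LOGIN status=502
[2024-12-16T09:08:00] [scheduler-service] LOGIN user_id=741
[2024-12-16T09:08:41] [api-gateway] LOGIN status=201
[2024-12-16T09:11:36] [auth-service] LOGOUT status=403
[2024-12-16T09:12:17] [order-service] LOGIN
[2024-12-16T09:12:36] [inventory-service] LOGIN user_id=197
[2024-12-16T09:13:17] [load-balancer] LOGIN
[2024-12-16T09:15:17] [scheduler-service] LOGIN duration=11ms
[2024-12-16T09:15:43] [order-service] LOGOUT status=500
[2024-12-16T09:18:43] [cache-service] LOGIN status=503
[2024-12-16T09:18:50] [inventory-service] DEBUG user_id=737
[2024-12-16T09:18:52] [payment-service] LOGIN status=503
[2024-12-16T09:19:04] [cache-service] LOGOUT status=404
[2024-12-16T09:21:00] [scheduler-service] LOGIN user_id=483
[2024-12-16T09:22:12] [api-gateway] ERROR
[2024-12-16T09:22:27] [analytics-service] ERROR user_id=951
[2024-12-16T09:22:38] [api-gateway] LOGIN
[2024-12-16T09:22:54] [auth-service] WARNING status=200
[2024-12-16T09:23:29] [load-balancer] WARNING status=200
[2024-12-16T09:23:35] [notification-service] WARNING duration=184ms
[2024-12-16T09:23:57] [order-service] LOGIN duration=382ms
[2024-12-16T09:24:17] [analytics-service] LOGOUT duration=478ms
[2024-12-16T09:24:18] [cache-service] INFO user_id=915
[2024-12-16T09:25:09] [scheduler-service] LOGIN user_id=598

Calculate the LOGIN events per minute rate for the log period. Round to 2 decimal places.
0.65

To calculate the rate:

1. Count total LOGIN events: 17
2. Total time period: 26 minutes
3. Rate = 17 / 26 = 0.65 events per minute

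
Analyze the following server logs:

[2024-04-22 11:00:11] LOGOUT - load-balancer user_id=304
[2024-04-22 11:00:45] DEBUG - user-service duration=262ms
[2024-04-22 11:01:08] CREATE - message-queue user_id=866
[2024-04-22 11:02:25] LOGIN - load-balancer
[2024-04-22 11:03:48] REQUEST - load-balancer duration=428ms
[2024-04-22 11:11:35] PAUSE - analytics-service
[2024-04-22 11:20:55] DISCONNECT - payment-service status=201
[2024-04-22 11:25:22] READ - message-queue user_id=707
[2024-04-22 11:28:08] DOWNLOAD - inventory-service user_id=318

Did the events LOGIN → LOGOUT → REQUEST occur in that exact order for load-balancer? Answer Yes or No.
No

To verify sequence order:

1. Find all events in sequence LOGIN → LOGOUT → REQUEST for load-balancer
2. Extract their timestamps
3. Check if timestamps are in ascending order
4. Result: No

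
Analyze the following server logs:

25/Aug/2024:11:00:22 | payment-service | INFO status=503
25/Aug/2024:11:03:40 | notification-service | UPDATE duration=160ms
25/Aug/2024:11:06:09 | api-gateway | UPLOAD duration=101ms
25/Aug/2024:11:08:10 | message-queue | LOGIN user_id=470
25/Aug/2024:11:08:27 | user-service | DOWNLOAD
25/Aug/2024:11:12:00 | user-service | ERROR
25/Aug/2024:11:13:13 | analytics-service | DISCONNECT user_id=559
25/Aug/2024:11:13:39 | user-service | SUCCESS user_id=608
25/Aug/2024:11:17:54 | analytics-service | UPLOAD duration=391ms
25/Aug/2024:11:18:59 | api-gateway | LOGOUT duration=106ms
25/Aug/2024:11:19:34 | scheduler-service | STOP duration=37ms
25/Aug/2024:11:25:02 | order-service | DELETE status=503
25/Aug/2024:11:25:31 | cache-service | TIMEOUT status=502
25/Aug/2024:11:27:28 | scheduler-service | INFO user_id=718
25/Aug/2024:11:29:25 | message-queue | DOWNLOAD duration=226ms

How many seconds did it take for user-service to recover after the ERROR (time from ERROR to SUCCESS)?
99

To calculate recovery time:

1. Find ERROR event for user-service: 25/Aug/2024:11:12:00
2. Find next SUCCESS event for user-service: 25/Aug/2024:11:13:39
3. Recovery time: 25/Aug/2024:11:13:39 - 25/Aug/2024:11:12:00 = 99 seconds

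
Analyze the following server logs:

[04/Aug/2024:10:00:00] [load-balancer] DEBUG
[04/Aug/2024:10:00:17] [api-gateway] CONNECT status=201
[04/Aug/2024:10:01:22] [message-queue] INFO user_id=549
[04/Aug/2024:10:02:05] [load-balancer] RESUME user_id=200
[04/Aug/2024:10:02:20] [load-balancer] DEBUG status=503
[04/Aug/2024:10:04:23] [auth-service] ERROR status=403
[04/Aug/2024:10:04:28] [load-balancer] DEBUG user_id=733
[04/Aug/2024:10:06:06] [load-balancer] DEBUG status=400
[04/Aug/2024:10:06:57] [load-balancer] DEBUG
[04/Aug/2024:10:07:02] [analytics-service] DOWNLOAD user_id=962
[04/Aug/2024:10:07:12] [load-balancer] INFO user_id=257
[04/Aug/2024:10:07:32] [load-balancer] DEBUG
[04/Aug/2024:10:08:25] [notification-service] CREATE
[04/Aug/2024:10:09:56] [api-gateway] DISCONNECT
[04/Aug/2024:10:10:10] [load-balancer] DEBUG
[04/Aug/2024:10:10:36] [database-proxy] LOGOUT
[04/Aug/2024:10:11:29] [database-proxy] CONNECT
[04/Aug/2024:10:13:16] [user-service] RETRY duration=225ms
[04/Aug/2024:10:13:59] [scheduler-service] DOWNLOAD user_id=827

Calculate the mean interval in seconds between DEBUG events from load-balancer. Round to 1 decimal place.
101.7

To calculate average interval:

1. Find all DEBUG events for load-balancer in order
2. Calculate time gaps between consecutive events
3. Compute mean of gaps: 610 / 6 = 101.7 seconds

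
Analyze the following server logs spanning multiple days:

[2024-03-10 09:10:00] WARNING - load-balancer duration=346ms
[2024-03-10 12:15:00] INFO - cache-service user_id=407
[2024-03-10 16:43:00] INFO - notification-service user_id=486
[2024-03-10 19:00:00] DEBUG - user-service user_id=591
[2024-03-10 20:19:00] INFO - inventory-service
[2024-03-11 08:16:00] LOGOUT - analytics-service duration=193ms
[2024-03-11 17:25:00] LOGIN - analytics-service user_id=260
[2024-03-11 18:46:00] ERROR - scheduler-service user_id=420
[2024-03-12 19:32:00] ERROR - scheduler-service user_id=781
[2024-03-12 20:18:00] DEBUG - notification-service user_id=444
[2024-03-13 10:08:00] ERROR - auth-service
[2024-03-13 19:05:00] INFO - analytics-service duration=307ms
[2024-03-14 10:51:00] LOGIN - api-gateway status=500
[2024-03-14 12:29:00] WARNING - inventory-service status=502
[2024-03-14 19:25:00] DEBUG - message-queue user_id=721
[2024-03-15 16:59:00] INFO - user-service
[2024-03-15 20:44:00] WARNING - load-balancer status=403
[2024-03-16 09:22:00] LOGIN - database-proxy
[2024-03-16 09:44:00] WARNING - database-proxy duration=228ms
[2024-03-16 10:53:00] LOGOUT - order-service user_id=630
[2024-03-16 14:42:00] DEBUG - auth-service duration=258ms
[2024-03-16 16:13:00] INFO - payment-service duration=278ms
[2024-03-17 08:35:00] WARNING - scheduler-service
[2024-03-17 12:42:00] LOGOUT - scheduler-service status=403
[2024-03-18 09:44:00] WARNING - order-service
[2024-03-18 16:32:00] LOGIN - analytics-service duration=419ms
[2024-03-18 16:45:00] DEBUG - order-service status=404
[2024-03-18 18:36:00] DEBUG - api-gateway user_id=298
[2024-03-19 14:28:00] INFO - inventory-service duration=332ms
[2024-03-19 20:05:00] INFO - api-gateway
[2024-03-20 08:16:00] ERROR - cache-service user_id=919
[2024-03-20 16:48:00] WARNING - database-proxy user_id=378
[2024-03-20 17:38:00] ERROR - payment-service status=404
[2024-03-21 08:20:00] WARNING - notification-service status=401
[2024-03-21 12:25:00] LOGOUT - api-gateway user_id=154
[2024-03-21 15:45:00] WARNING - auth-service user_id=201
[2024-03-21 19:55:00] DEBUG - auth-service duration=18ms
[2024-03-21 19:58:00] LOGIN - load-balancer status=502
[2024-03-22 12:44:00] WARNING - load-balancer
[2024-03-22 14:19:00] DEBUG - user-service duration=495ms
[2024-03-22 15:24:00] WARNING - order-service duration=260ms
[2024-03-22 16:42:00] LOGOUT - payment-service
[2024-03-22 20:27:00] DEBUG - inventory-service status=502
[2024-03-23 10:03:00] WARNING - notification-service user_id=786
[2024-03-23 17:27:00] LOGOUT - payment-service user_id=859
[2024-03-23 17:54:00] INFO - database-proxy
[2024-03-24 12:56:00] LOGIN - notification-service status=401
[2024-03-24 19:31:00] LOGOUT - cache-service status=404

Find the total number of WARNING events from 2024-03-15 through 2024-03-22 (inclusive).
9

To filter by date range:

1. Date range: 2024-03-15 through 2024-03-22, both dates inclusive
2. Filter for WARNING events whose date falls in this range
3. Count matching events: 9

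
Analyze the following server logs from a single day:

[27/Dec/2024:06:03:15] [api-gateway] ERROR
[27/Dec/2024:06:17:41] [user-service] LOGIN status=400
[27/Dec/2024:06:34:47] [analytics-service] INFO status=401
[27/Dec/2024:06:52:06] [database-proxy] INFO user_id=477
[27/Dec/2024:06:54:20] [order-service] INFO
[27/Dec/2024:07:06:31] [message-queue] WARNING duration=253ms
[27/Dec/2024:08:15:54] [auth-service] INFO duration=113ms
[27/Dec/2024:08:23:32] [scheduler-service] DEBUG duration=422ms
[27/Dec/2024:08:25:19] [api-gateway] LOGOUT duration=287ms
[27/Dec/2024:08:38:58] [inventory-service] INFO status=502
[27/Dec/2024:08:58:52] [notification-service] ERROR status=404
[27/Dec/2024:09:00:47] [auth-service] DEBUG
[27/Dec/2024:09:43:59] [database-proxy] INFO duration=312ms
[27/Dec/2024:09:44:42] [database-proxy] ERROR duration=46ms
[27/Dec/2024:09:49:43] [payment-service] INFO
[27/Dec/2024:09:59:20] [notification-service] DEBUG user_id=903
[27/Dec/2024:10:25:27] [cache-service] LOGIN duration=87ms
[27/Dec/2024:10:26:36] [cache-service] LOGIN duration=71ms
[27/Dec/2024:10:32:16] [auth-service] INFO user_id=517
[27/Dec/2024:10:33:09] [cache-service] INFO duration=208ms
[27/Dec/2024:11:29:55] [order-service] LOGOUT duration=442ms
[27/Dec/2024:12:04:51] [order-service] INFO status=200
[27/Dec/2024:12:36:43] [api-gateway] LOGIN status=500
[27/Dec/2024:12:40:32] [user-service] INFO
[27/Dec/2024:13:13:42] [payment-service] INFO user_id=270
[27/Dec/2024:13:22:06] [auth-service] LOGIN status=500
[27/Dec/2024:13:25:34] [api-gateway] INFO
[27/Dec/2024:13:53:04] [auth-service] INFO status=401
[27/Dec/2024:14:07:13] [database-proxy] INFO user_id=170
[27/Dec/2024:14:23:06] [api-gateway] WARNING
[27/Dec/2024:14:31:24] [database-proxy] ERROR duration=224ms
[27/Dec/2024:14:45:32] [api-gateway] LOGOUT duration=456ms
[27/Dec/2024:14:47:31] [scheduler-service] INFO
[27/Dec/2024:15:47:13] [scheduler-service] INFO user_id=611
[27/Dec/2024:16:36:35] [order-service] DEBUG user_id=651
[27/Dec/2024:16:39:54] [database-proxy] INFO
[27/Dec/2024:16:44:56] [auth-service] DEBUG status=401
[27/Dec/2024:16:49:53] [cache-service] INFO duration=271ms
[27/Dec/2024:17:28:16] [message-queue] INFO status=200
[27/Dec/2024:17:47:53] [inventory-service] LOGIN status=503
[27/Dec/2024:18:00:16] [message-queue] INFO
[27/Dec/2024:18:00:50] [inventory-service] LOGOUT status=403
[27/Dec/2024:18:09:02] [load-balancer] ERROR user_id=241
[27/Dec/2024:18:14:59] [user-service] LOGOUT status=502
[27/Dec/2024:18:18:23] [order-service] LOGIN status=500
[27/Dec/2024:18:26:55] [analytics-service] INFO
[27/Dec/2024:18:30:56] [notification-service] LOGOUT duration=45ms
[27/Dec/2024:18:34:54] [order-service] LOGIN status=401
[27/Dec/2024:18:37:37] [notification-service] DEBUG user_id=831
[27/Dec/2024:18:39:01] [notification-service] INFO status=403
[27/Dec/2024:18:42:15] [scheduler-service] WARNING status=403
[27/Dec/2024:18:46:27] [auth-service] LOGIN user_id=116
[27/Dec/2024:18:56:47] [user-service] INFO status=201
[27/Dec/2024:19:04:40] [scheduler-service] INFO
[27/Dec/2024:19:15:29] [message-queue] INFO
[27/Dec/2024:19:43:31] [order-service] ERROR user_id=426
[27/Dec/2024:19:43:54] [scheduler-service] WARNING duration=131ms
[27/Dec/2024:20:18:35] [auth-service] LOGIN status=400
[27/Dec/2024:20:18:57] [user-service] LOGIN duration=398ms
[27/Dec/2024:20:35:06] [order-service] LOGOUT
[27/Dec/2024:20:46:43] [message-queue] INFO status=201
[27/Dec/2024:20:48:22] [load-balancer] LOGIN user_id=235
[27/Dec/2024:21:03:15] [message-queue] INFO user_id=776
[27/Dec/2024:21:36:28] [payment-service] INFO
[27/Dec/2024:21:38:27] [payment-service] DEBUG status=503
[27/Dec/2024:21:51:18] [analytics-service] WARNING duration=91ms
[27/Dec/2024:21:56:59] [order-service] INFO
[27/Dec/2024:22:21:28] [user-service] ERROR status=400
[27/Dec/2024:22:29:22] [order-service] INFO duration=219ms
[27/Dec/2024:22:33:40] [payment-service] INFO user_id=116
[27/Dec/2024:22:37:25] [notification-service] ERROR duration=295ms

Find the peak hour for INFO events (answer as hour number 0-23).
18

To find the peak hour:

1. Group all INFO events by hour
2. Count events in each hour
3. Find hour with maximum count
4. Peak hour: 18 (with 4 events)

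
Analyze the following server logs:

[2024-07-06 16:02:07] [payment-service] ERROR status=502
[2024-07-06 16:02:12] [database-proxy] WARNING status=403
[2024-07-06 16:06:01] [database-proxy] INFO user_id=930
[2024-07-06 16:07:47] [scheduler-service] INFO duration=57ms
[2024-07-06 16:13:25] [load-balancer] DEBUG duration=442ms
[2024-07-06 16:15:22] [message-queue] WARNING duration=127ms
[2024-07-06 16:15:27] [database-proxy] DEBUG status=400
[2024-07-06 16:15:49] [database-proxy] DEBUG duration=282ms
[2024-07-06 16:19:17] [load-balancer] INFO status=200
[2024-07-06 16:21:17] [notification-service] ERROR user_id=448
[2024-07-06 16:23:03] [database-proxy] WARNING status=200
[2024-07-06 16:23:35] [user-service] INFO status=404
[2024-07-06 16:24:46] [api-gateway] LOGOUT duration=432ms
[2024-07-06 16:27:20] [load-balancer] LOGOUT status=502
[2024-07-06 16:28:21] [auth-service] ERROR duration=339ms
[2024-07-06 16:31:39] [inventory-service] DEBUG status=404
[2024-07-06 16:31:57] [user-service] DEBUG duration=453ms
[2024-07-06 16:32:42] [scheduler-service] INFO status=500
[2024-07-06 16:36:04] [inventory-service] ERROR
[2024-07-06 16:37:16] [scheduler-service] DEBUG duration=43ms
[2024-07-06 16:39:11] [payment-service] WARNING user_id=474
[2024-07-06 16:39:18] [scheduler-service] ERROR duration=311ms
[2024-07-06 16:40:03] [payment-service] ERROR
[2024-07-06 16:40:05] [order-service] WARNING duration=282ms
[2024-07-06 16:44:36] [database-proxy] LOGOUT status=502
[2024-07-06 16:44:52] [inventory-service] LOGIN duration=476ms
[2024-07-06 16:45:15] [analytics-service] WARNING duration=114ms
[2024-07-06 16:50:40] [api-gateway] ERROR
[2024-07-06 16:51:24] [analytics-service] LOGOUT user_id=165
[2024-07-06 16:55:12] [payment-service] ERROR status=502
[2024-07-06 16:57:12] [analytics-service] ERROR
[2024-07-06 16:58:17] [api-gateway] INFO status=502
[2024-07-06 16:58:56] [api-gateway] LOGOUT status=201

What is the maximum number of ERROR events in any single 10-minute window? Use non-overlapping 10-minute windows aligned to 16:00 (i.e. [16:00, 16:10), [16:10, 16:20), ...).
3

To find the burst window:

1. Divide the log period into non-overlapping 10-minute windows starting at 16:00
2. Count ERROR events in each window
3. Find the window with maximum count
4. Maximum events in a window: 3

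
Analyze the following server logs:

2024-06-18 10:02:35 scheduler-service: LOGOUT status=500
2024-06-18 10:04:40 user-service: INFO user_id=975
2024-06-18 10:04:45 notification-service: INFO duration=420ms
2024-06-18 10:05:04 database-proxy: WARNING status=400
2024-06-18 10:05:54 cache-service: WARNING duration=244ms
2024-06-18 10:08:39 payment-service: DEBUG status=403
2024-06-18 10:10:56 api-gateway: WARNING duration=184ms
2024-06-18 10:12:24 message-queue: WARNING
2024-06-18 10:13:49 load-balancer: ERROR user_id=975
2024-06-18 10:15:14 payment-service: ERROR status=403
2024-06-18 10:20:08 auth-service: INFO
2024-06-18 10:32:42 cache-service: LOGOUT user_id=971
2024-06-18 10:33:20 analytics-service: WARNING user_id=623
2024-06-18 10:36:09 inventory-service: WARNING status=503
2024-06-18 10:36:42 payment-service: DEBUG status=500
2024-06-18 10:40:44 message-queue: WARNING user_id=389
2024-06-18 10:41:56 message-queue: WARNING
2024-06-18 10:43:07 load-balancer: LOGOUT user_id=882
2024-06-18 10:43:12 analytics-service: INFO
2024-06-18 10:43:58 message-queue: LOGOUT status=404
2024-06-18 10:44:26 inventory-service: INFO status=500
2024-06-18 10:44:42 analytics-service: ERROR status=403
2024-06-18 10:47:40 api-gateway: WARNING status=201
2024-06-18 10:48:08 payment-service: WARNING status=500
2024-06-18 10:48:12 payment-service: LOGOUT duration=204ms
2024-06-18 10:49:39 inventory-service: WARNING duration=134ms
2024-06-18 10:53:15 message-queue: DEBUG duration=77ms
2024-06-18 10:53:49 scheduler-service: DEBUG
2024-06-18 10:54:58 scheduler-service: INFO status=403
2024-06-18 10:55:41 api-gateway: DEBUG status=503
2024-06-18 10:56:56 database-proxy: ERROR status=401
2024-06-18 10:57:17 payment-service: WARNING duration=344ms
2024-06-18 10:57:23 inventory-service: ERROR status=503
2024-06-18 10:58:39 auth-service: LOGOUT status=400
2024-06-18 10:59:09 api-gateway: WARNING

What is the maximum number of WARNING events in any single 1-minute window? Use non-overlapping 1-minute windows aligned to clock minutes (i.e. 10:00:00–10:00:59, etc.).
2

To find the burst window:

1. Divide the log period into non-overlapping 1-minute windows starting at 10:00
2. Count WARNING events in each window
3. Find the window with maximum count
4. Maximum events in a window: 2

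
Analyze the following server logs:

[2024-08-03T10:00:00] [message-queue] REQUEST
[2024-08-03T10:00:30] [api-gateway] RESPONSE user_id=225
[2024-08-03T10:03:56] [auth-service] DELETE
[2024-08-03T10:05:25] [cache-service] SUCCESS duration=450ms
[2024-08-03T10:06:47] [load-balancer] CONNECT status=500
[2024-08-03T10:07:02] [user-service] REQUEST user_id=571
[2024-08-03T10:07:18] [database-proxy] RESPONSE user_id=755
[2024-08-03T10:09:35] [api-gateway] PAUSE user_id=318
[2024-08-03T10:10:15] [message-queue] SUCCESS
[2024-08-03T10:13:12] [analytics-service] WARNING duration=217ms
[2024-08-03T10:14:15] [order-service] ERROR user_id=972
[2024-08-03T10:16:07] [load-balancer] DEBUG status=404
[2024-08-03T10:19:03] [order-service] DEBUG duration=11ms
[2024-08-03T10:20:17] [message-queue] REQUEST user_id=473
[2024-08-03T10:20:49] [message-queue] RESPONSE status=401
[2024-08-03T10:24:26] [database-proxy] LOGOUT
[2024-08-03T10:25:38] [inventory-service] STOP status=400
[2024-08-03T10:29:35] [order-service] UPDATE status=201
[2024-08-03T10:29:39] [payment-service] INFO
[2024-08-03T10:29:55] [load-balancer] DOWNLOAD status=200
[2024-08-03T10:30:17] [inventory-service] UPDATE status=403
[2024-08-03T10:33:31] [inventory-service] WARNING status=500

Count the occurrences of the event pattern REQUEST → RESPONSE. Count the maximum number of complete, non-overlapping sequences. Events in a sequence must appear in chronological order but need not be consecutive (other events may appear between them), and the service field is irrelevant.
3

To count sequences:

1. Look for pattern: REQUEST → RESPONSE
2. Greedily scan the log in chronological order, matching each sequence element in turn (ignoring service)
3. Each time the full pattern completes, increment the count and restart matching from the next event
4. Complete non-overlapping sequences found: 3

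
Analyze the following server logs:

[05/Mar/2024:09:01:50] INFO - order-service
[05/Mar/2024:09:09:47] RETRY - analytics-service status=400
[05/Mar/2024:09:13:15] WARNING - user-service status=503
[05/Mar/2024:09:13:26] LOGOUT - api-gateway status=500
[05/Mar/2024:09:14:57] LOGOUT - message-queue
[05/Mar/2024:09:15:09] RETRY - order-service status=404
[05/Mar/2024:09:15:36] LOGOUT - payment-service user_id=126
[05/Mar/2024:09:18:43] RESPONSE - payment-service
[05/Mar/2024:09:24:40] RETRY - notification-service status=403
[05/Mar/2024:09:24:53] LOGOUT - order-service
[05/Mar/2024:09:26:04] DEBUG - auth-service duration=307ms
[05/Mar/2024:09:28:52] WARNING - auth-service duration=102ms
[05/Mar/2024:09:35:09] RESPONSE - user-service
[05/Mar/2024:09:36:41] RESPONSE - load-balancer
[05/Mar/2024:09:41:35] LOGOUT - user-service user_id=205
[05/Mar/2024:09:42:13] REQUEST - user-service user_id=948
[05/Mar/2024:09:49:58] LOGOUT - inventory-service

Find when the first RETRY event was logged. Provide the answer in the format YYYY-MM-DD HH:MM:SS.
2024-03-05 09:09:47

To find the first event:

1. Filter for all RETRY events
2. Sort by timestamp
3. Select the first one
4. Timestamp: 2024-03-05 09:09:47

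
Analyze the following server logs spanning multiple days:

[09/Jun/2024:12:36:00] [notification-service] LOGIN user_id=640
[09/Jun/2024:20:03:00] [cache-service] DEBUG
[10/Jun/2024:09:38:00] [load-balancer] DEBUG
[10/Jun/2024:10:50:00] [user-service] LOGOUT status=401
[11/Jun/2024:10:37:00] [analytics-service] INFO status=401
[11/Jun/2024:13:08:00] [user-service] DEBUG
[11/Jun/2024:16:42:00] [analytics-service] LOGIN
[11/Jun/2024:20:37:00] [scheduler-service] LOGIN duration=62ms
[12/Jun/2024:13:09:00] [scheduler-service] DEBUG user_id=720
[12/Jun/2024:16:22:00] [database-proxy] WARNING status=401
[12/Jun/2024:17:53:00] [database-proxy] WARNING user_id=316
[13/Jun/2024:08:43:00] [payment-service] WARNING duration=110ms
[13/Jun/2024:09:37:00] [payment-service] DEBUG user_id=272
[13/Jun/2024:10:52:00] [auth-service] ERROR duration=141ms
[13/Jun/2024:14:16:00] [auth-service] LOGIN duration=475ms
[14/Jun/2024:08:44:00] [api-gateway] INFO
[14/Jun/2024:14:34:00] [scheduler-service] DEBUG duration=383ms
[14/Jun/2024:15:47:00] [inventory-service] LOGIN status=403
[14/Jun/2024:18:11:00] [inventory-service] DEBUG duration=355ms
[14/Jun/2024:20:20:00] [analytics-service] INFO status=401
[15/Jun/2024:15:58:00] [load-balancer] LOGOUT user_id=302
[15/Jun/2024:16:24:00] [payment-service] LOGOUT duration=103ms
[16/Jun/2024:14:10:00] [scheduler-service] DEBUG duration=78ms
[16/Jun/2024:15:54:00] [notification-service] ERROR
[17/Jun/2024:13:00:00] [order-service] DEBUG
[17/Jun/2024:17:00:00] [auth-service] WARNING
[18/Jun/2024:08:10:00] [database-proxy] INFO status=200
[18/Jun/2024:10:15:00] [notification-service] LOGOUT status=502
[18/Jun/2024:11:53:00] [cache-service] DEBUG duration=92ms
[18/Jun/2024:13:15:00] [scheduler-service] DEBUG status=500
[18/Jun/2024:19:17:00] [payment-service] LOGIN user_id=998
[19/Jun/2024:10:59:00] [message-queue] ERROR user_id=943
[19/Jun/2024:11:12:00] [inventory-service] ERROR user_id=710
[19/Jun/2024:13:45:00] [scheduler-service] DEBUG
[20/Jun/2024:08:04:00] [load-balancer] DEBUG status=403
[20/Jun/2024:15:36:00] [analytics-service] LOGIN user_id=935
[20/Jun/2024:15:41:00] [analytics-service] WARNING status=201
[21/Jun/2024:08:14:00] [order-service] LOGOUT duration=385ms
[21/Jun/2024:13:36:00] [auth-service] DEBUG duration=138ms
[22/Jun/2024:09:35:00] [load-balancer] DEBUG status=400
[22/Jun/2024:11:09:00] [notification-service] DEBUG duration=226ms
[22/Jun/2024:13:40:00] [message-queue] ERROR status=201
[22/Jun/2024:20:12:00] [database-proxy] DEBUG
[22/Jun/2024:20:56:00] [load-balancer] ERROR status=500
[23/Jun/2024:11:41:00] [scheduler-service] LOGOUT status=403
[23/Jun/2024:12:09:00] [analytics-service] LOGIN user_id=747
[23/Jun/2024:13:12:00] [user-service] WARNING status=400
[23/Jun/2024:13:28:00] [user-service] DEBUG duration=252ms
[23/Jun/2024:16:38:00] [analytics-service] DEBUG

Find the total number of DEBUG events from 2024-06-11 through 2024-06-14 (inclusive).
5

To filter by date range:

1. Date range: 2024-06-11 through 2024-06-14, both dates inclusive
2. Filter for DEBUG events whose date falls in this range
3. Count matching events: 5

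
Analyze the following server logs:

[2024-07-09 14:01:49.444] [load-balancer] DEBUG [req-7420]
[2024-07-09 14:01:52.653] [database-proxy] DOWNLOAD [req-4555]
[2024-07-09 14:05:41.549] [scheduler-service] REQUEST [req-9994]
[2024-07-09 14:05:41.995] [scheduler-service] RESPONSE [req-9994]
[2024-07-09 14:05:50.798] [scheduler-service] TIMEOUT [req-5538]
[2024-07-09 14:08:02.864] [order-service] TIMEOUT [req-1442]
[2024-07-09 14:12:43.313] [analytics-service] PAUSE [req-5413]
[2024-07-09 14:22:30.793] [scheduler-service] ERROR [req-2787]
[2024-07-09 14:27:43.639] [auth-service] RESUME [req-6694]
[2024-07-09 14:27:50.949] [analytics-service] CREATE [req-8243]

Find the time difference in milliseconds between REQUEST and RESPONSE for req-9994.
446

To calculate latency:

1. Find REQUEST with id req-9994: 2024-07-09 14:05:41.549
2. Find RESPONSE with id req-9994: 2024-07-09 14:05:41.995
3. Latency: 2024-07-09 14:05:41.995 - 2024-07-09 14:05:41.549 = 446ms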